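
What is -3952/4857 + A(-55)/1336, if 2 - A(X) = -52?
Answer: -2508797/3244476 ≈ -0.77325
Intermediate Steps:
A(X) = 54 (A(X) = 2 - 1*(-52) = 2 + 52 = 54)
-3952/4857 + A(-55)/1336 = -3952/4857 + 54/1336 = -3952*1/4857 + 54*(1/1336) = -3952/4857 + 27/668 = -2508797/3244476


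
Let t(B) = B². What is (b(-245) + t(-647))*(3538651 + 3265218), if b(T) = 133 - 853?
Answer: 2843262012541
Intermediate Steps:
b(T) = -720
(b(-245) + t(-647))*(3538651 + 3265218) = (-720 + (-647)²)*(3538651 + 3265218) = (-720 + 418609)*6803869 = 417889*6803869 = 2843262012541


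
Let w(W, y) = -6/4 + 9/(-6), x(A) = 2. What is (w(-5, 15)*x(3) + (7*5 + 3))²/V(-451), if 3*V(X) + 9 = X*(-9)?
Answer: 512/675 ≈ 0.75852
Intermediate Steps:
V(X) = -3 - 3*X (V(X) = -3 + (X*(-9))/3 = -3 + (-9*X)/3 = -3 - 3*X)
w(W, y) = -3 (w(W, y) = -6*¼ + 9*(-⅙) = -3/2 - 3/2 = -3)
(w(-5, 15)*x(3) + (7*5 + 3))²/V(-451) = (-3*2 + (7*5 + 3))²/(-3 - 3*(-451)) = (-6 + (35 + 3))²/(-3 + 1353) = (-6 + 38)²/1350 = 32²*(1/1350) = 1024*(1/1350) = 512/675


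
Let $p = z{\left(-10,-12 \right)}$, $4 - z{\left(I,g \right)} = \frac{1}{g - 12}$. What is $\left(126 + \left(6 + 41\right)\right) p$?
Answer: $\frac{16781}{24} \approx 699.21$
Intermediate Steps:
$z{\left(I,g \right)} = 4 - \frac{1}{-12 + g}$ ($z{\left(I,g \right)} = 4 - \frac{1}{g - 12} = 4 - \frac{1}{-12 + g}$)
$p = \frac{97}{24}$ ($p = \frac{-49 + 4 \left(-12\right)}{-12 - 12} = \frac{-49 - 48}{-24} = \left(- \frac{1}{24}\right) \left(-97\right) = \frac{97}{24} \approx 4.0417$)
$\left(126 + \left(6 + 41\right)\right) p = \left(126 + \left(6 + 41\right)\right) \frac{97}{24} = \left(126 + 47\right) \frac{97}{24} = 173 \cdot \frac{97}{24} = \frac{16781}{24}$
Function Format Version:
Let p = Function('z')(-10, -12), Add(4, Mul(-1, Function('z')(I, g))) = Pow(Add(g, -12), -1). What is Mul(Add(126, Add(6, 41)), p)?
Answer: Rational(16781, 24) ≈ 699.21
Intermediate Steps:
Function('z')(I, g) = Add(4, Mul(-1, Pow(Add(-12, g), -1))) (Function('z')(I, g) = Add(4, Mul(-1, Pow(Add(g, -12), -1))) = Add(4, Mul(-1, Pow(Add(-12, g), -1))))
p = Rational(97, 24) (p = Mul(Pow(Add(-12, -12), -1), Add(-49, Mul(4, -12))) = Mul(Pow(-24, -1), Add(-49, -48)) = Mul(Rational(-1, 24), -97) = Rational(97, 24) ≈ 4.0417)
Mul(Add(126, Add(6, 41)), p) = Mul(Add(126, Add(6, 41)), Rational(97, 24)) = Mul(Add(126, 47), Rational(97, 24)) = Mul(173, Rational(97, 24)) = Rational(16781, 24)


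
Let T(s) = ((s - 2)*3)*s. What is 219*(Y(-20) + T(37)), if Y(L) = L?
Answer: 846435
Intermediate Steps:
T(s) = s*(-6 + 3*s) (T(s) = ((-2 + s)*3)*s = (-6 + 3*s)*s = s*(-6 + 3*s))
219*(Y(-20) + T(37)) = 219*(-20 + 3*37*(-2 + 37)) = 219*(-20 + 3*37*35) = 219*(-20 + 3885) = 219*3865 = 846435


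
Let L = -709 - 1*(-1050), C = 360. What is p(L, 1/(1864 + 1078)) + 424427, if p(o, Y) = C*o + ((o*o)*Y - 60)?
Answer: 1609763915/2942 ≈ 5.4717e+5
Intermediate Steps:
L = 341 (L = -709 + 1050 = 341)
p(o, Y) = -60 + 360*o + Y*o² (p(o, Y) = 360*o + ((o*o)*Y - 60) = 360*o + (o²*Y - 60) = 360*o + (Y*o² - 60) = 360*o + (-60 + Y*o²) = -60 + 360*o + Y*o²)
p(L, 1/(1864 + 1078)) + 424427 = (-60 + 360*341 + 341²/(1864 + 1078)) + 424427 = (-60 + 122760 + 116281/2942) + 424427 = 361099681/2942 + 424427 = 1609763915/2942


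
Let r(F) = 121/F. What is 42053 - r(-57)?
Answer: 2397142/57 ≈ 42055.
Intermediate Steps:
42053 - r(-57) = 42053 - 121/(-57) = 42053 - 121*(-1)/57 = 42053 - 1*(-121/57) = 42053 + 121/57 = 2397142/57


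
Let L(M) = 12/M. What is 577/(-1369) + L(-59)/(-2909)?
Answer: -99014659/234962839 ≈ -0.42141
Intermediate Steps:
577/(-1369) + L(-59)/(-2909) = 577/(-1369) + (12/(-59))/(-2909) = 577*(-1/1369) + (12*(-1/59))*(-1/2909) = -577/1369 - 12/59*(-1/2909) = -577/1369 + 12/171631 = -99014659/234962839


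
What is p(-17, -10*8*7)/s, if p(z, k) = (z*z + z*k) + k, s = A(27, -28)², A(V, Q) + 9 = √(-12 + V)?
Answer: 9249/(9 - √15)² ≈ 351.86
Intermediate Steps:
A(V, Q) = -9 + √(-12 + V)
s = (-9 + √15)² (s = (-9 + √(-12 + 27))² = (-9 + √15)² ≈ 26.286)
p(z, k) = k + z² + k*z (p(z, k) = (z² + k*z) + k = k + z² + k*z)
p(-17, -10*8*7)/s = (-10*8*7 + (-17)² + (-10*8*7)*(-17))/((9 - √15)²) = (-80*7 + 289 - 80*7*(-17))/(9 - √15)² = (-560 + 289 - 560*(-17))/(9 - √15)² = (-560 + 289 + 9520)/(9 - √15)² = 9249/(9 - √15)²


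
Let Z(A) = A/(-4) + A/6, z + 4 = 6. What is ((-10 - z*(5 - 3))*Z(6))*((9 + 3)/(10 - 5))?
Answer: 84/5 ≈ 16.800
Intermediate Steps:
z = 2 (z = -4 + 6 = 2)
Z(A) = -A/12 (Z(A) = A*(-1/4) + A*(1/6) = -A/4 + A/6 = -A/12)
((-10 - z*(5 - 3))*Z(6))*((9 + 3)/(10 - 5)) = ((-10 - 2*(5 - 3))*(-1/12*6))*((9 + 3)/(10 - 5)) = ((-10 - 2*2)*(-1/2))*(12/5) = ((-10 - 1*4)*(-1/2))*(12*(1/5)) = ((-10 - 4)*(-1/2))*(12/5) = -14*(-1/2)*(12/5) = 7*(12/5) = 84/5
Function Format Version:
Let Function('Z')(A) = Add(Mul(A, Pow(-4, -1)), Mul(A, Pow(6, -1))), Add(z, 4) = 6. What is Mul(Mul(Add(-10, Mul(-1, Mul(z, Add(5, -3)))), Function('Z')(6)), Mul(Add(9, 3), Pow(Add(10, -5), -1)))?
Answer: Rational(84, 5) ≈ 16.800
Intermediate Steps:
z = 2 (z = Add(-4, 6) = 2)
Function('Z')(A) = Mul(Rational(-1, 12), A) (Function('Z')(A) = Add(Mul(A, Rational(-1, 4)), Mul(A, Rational(1, 6))) = Add(Mul(Rational(-1, 4), A), Mul(Rational(1, 6), A)) = Mul(Rational(-1, 12), A))
Mul(Mul(Add(-10, Mul(-1, Mul(z, Add(5, -3)))), Function('Z')(6)), Mul(Add(9, 3), Pow(Add(10, -5), -1))) = Mul(Mul(Add(-10, Mul(-1, Mul(2, Add(5, -3)))), Mul(Rational(-1, 12), 6)), Mul(Add(9, 3), Pow(Add(10, -5), -1))) = Mul(Mul(Add(-10, Mul(-1, Mul(2, 2))), Rational(-1, 2)), Mul(12, Pow(5, -1))) = Mul(Mul(Add(-10, Mul(-1, 4)), Rational(-1, 2)), Mul(12, Rational(1, 5))) = Mul(Mul(Add(-10, -4), Rational(-1, 2)), Rational(12, 5)) = Mul(Mul(-14, Rational(-1, 2)), Rational(12, 5)) = Mul(7, Rational(12, 5)) = Rational(84, 5)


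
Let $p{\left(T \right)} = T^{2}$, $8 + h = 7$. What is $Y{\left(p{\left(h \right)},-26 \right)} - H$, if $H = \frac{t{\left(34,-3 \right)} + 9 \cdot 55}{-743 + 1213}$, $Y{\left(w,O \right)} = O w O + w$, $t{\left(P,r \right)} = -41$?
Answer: $\frac{158868}{235} \approx 676.03$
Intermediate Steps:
$h = -1$ ($h = -8 + 7 = -1$)
$Y{\left(w,O \right)} = w + w O^{2}$ ($Y{\left(w,O \right)} = w O^{2} + w = w + w O^{2}$)
$H = \frac{227}{235}$ ($H = \frac{-41 + 9 \cdot 55}{-743 + 1213} = \frac{-41 + 495}{470} = 454 \cdot \frac{1}{470} = \frac{227}{235} \approx 0.96596$)
$Y{\left(p{\left(h \right)},-26 \right)} - H = \left(-1\right)^{2} \left(1 + \left(-26\right)^{2}\right) - \frac{227}{235} = 1 \left(1 + 676\right) - \frac{227}{235} = 1 \cdot 677 - \frac{227}{235} = 677 - \frac{227}{235} = \frac{158868}{235}$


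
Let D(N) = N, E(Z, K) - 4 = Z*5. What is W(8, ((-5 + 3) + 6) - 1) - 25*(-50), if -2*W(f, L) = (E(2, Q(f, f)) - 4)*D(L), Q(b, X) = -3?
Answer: 1235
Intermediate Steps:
E(Z, K) = 4 + 5*Z (E(Z, K) = 4 + Z*5 = 4 + 5*Z)
W(f, L) = -5*L (W(f, L) = -((4 + 5*2) - 4)*L/2 = -((4 + 10) - 4)*L/2 = -(14 - 4)*L/2 = -5*L)
W(8, ((-5 + 3) + 6) - 1) - 25*(-50) = -5*(((-5 + 3) + 6) - 1) - 25*(-50) = -5*((-2 + 6) - 1) + 1250 = -5*(4 - 1) + 1250 = -5*3 + 1250 = -15 + 1250 = 1235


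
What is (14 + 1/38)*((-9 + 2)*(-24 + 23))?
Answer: 3731/38 ≈ 98.184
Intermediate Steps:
(14 + 1/38)*((-9 + 2)*(-24 + 23)) = (14 + 1/38)*(-7*(-1)) = (533/38)*7 = 3731/38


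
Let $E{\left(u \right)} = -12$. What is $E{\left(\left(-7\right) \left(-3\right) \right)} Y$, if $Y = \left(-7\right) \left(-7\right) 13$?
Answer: $-7644$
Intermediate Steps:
$Y = 637$ ($Y = 49 \cdot 13 = 637$)
$E{\left(\left(-7\right) \left(-3\right) \right)} Y = \left(-12\right) 637 = -7644$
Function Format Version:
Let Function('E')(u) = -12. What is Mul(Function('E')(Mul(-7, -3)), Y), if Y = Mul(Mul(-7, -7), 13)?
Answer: -7644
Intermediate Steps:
Y = 637 (Y = Mul(49, 13) = 637)
Mul(Function('E')(Mul(-7, -3)), Y) = Mul(-12, 637) = -7644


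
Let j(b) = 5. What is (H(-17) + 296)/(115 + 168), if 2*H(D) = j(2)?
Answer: 597/566 ≈ 1.0548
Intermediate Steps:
H(D) = 5/2 (H(D) = (½)*5 = 5/2)
(H(-17) + 296)/(115 + 168) = (5/2 + 296)/(115 + 168) = (597/2)/283 = (597/2)*(1/283) = 597/566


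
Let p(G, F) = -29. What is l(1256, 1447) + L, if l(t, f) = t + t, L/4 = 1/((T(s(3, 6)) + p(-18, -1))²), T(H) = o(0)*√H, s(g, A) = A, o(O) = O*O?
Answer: 2112596/841 ≈ 2512.0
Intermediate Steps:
o(O) = O²
T(H) = 0 (T(H) = 0²*√H = 0*√H = 0)
L = 4/841 (L = 4/((0 - 29)²) = 4/((-29)²) = 4/841 ≈ 0.0047562)
l(t, f) = 2*t
l(1256, 1447) + L = 2*1256 + 4/841 = 2512 + 4/841 = 2112596/841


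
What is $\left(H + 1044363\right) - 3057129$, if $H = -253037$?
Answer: $-2265803$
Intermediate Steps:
$\left(H + 1044363\right) - 3057129 = \left(-253037 + 1044363\right) - 3057129 = 791326 - 3057129 = -2265803$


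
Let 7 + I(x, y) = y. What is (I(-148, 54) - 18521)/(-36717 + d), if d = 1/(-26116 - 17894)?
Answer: 813040740/1615915171 ≈ 0.50315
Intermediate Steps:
I(x, y) = -7 + y
d = -1/44010 (d = 1/(-44010) = -1/44010 ≈ -2.2722e-5)
(I(-148, 54) - 18521)/(-36717 + d) = ((-7 + 54) - 18521)/(-36717 - 1/44010) = (47 - 18521)/(-1615915171/44010) = -18474*(-44010/1615915171) = 813040740/1615915171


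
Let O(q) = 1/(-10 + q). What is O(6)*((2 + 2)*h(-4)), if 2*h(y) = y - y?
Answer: 0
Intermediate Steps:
h(y) = 0 (h(y) = (y - y)/2 = (1/2)*0 = 0)
O(6)*((2 + 2)*h(-4)) = ((2 + 2)*0)/(-10 + 6) = (4*0)/(-4) = -1/4*0 = 0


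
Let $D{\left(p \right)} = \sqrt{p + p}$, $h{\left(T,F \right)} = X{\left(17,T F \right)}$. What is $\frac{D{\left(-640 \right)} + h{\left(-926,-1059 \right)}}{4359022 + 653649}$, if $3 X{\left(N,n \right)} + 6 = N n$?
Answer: $\frac{5556924}{5012671} + \frac{16 i \sqrt{5}}{5012671} \approx 1.1086 + 7.1373 \cdot 10^{-6} i$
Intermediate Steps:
$X{\left(N,n \right)} = -2 + \frac{N n}{3}$
$h{\left(T,F \right)} = -2 + \frac{17 F T}{3}$ ($h{\left(T,F \right)} = -2 + \frac{1}{3} \cdot 17 T F = -2 + \frac{1}{3} \cdot 17 F T = -2 + \frac{17 F T}{3}$)
$D{\left(p \right)} = \sqrt{2} \sqrt{p}$ ($D{\left(p \right)} = \sqrt{2 p} = \sqrt{2} \sqrt{p}$)
$\frac{D{\left(-640 \right)} + h{\left(-926,-1059 \right)}}{4359022 + 653649} = \frac{\sqrt{2} \sqrt{-640} - \left(2 + 6001 \left(-926\right)\right)}{4359022 + 653649} = \frac{\sqrt{2} \cdot 8 i \sqrt{10} + \left(-2 + 5556926\right)}{5012671} = \left(16 i \sqrt{5} + 5556924\right) \frac{1}{5012671} = \left(5556924 + 16 i \sqrt{5}\right) \frac{1}{5012671} = \frac{5556924}{5012671} + \frac{16 i \sqrt{5}}{5012671}$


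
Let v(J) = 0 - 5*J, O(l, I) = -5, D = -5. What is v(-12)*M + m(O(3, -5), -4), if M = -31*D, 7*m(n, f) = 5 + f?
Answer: 65101/7 ≈ 9300.1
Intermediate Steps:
v(J) = -5*J
m(n, f) = 5/7 + f/7 (m(n, f) = (5 + f)/7 = 5/7 + f/7)
M = 155 (M = -31*(-5) = 155)
v(-12)*M + m(O(3, -5), -4) = -5*(-12)*155 + (5/7 + (⅐)*(-4)) = 60*155 + (5/7 - 4/7) = 9300 + ⅐ = 65101/7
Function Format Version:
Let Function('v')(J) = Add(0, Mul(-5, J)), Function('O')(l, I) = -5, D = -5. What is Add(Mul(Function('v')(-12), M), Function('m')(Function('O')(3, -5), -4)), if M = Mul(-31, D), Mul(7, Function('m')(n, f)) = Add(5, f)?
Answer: Rational(65101, 7) ≈ 9300.1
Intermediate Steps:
Function('v')(J) = Mul(-5, J)
Function('m')(n, f) = Add(Rational(5, 7), Mul(Rational(1, 7), f)) (Function('m')(n, f) = Mul(Rational(1, 7), Add(5, f)) = Add(Rational(5, 7), Mul(Rational(1, 7), f)))
M = 155 (M = Mul(-31, -5) = 155)
Add(Mul(Function('v')(-12), M), Function('m')(Function('O')(3, -5), -4)) = Add(Mul(Mul(-5, -12), 155), Add(Rational(5, 7), Mul(Rational(1, 7), -4))) = Add(Mul(60, 155), Add(Rational(5, 7), Rational(-4, 7))) = Add(9300, Rational(1, 7)) = Rational(65101, 7)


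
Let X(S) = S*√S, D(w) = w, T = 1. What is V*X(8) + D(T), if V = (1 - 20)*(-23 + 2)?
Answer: 1 + 6384*√2 ≈ 9029.3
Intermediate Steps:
X(S) = S^(3/2)
V = 399 (V = -19*(-21) = 399)
V*X(8) + D(T) = 399*8^(3/2) + 1 = 399*(16*√2) + 1 = 6384*√2 + 1 = 1 + 6384*√2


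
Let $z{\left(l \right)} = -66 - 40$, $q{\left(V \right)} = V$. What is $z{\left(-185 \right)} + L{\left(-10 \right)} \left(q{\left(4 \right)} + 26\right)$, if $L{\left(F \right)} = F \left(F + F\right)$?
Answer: $5894$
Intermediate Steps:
$L{\left(F \right)} = 2 F^{2}$ ($L{\left(F \right)} = F 2 F = 2 F^{2}$)
$z{\left(l \right)} = -106$ ($z{\left(l \right)} = -66 - 40 = -106$)
$z{\left(-185 \right)} + L{\left(-10 \right)} \left(q{\left(4 \right)} + 26\right) = -106 + 2 \left(-10\right)^{2} \left(4 + 26\right) = -106 + 2 \cdot 100 \cdot 30 = -106 + 200 \cdot 30 = -106 + 6000 = 5894$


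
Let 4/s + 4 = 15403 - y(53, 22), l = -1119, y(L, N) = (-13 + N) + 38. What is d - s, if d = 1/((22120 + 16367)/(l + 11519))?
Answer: 39876713/147713106 ≈ 0.26996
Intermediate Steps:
y(L, N) = 25 + N
d = 10400/38487 (d = 1/((22120 + 16367)/(-1119 + 11519)) = 1/(38487/10400) = 10400/38487 ≈ 0.27022)
s = 1/3838 (s = 4/(-4 + (15403 - (25 + 22))) = 4/(-4 + (15403 - 1*47)) = 4/(-4 + (15403 - 47)) = 4/(-4 + 15356) = 4/15352 = 4*(1/15352) = 1/3838 ≈ 0.00026055)
d - s = 10400/38487 - 1*1/3838 = 10400/38487 - 1/3838 = 39876713/147713106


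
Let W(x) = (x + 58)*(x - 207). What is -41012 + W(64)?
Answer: -58458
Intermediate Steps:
W(x) = (-207 + x)*(58 + x) (W(x) = (58 + x)*(-207 + x) = (-207 + x)*(58 + x))
-41012 + W(64) = -41012 + (-12006 + 64² - 149*64) = -41012 + (-12006 + 4096 - 9536) = -41012 - 17446 = -58458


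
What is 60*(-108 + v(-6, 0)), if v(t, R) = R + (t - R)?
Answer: -6840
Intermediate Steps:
v(t, R) = t
60*(-108 + v(-6, 0)) = 60*(-108 - 6) = 60*(-114) = -6840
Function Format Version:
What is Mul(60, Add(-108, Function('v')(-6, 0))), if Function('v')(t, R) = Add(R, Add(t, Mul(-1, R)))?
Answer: -6840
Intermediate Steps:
Function('v')(t, R) = t
Mul(60, Add(-108, Function('v')(-6, 0))) = Mul(60, Add(-108, -6)) = Mul(60, -114) = -6840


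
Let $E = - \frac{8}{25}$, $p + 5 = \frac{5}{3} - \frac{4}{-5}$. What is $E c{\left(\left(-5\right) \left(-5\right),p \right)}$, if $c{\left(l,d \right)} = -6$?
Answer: $\frac{48}{25} \approx 1.92$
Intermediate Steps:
$p = - \frac{38}{15}$ ($p = -5 + \left(\frac{5}{3} - \frac{4}{-5}\right) = -5 + \left(5 \cdot \frac{1}{3} - - \frac{4}{5}\right) = -5 + \left(\frac{5}{3} + \frac{4}{5}\right) = -5 + \frac{37}{15} = - \frac{38}{15} \approx -2.5333$)
$E = - \frac{8}{25}$ ($E = \left(-8\right) \frac{1}{25} = - \frac{8}{25} \approx -0.32$)
$E c{\left(\left(-5\right) \left(-5\right),p \right)} = \left(- \frac{8}{25}\right) \left(-6\right) = \frac{48}{25}$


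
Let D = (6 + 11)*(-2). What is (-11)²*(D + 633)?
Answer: 72479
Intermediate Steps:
D = -34 (D = 17*(-2) = -34)
(-11)²*(D + 633) = (-11)²*(-34 + 633) = 121*599 = 72479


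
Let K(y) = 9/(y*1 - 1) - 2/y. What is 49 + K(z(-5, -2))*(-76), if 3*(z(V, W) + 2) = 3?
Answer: 239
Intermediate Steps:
z(V, W) = -1 (z(V, W) = -2 + (⅓)*3 = -2 + 1 = -1)
K(y) = -2/y + 9/(-1 + y) (K(y) = 9/(y - 1) - 2/y = 9/(-1 + y) - 2/y = -2/y + 9/(-1 + y))
49 + K(z(-5, -2))*(-76) = 49 + ((2 + 7*(-1))/((-1)*(-1 - 1)))*(-76) = 49 - 1*(2 - 7)/(-2)*(-76) = 49 - 1*(-½)*(-5)*(-76) = 49 - 5/2*(-76) = 49 + 190 = 239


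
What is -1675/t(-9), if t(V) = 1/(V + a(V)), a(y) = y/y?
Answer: 13400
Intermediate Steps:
a(y) = 1
t(V) = 1/(1 + V) (t(V) = 1/(V + 1) = 1/(1 + V))
-1675/t(-9) = -1675/(1/(1 - 9)) = -1675/(1/(-8)) = -1675/(-⅛) = -1675*(-8) = 13400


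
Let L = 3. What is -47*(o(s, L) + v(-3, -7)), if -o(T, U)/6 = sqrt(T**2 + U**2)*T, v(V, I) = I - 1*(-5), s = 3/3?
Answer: 94 + 282*sqrt(10) ≈ 985.76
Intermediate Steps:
s = 1 (s = 3*(1/3) = 1)
v(V, I) = 5 + I (v(V, I) = I + 5 = 5 + I)
o(T, U) = -6*T*sqrt(T**2 + U**2) (o(T, U) = -6*sqrt(T**2 + U**2)*T = -6*T*sqrt(T**2 + U**2))
-47*(o(s, L) + v(-3, -7)) = -47*(-6*1*sqrt(1**2 + 3**2) + (5 - 7)) = -47*(-6*1*sqrt(1 + 9) - 2) = -47*(-6*1*sqrt(10) - 2) = -47*(-6*sqrt(10) - 2) = -47*(-2 - 6*sqrt(10)) = 94 + 282*sqrt(10)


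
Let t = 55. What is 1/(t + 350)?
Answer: 1/405 ≈ 0.0024691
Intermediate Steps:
1/(t + 350) = 1/(55 + 350) = 1/405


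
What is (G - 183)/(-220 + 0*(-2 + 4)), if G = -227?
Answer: 41/22 ≈ 1.8636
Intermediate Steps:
(G - 183)/(-220 + 0*(-2 + 4)) = (-227 - 183)/(-220 + 0*(-2 + 4)) = -410/(-220 + 0*2) = -410/(-220 + 0) = -410/(-220) = -410*(-1/220) = 41/22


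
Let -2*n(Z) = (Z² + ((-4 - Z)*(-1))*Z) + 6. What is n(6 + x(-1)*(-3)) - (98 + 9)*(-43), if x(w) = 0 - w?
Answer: 4583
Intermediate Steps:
x(w) = -w
n(Z) = -3 - Z²/2 - Z*(4 + Z)/2 (n(Z) = -((Z² + ((-4 - Z)*(-1))*Z) + 6)/2 = -((Z² + (4 + Z)*Z) + 6)/2 = -((Z² + Z*(4 + Z)) + 6)/2 = -(6 + Z² + Z*(4 + Z))/2 = -3 - Z²/2 - Z*(4 + Z)/2)
n(6 + x(-1)*(-3)) - (98 + 9)*(-43) = (-3 - (6 - 1*(-1)*(-3))² - 2*(6 - 1*(-1)*(-3))) - (98 + 9)*(-43) = (-3 - (6 + 1*(-3))² - 2*(6 + 1*(-3))) - 107*(-43) = (-3 - (6 - 3)² - 2*(6 - 3)) - 1*(-4601) = (-3 - 1*3² - 2*3) + 4601 = (-3 - 1*9 - 6) + 4601 = (-3 - 9 - 6) + 4601 = -18 + 4601 = 4583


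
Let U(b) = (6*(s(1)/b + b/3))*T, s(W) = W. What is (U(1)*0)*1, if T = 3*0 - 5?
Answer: 0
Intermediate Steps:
T = -5 (T = 0 - 5 = -5)
U(b) = -30/b - 10*b (U(b) = (6*(1/b + b/3))*(-5) = (2*b + 6/b)*(-5) = -30/b - 10*b)
(U(1)*0)*1 = ((-30/1 - 10*1)*0)*1 = ((-30*1 - 10)*0)*1 = ((-30 - 10)*0)*1 = -40*0*1 = 0*1 = 0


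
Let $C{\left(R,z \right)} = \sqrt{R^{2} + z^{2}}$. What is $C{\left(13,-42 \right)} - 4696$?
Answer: $-4696 + \sqrt{1933} \approx -4652.0$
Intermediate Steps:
$C{\left(13,-42 \right)} - 4696 = \sqrt{13^{2} + \left(-42\right)^{2}} - 4696 = \sqrt{169 + 1764} - 4696 = \sqrt{1933} - 4696 = -4696 + \sqrt{1933}$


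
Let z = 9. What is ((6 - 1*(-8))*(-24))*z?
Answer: -3024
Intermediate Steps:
((6 - 1*(-8))*(-24))*z = ((6 - 1*(-8))*(-24))*9 = ((6 + 8)*(-24))*9 = (14*(-24))*9 = -336*9 = -3024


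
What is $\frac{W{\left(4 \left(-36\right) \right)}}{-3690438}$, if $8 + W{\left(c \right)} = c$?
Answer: $\frac{76}{1845219} \approx 4.1188 \cdot 10^{-5}$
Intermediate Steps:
$W{\left(c \right)} = -8 + c$
$\frac{W{\left(4 \left(-36\right) \right)}}{-3690438} = \frac{-8 + 4 \left(-36\right)}{-3690438} = \left(-8 - 144\right) \left(- \frac{1}{3690438}\right) = \left(-152\right) \left(- \frac{1}{3690438}\right) = \frac{76}{1845219}$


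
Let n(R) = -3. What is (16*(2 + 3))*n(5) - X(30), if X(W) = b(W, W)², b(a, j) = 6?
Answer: -276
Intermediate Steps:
X(W) = 36 (X(W) = 6² = 36)
(16*(2 + 3))*n(5) - X(30) = (16*(2 + 3))*(-3) - 1*36 = (16*5)*(-3) - 36 = 80*(-3) - 36 = -240 - 36 = -276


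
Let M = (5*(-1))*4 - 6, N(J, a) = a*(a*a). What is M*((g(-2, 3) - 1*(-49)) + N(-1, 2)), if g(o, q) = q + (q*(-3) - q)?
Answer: -1248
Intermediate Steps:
g(o, q) = -3*q (g(o, q) = q + (-3*q - q) = q - 4*q = -3*q)
N(J, a) = a³ (N(J, a) = a*a² = a³)
M = -26 (M = -5*4 - 6 = -20 - 6 = -26)
M*((g(-2, 3) - 1*(-49)) + N(-1, 2)) = -26*((-3*3 - 1*(-49)) + 2³) = -26*((-9 + 49) + 8) = -26*(40 + 8) = -26*48 = -1248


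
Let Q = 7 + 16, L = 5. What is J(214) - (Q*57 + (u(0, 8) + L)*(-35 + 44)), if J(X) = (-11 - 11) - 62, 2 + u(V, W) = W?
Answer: -1494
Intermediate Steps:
u(V, W) = -2 + W
Q = 23
J(X) = -84 (J(X) = -22 - 62 = -84)
J(214) - (Q*57 + (u(0, 8) + L)*(-35 + 44)) = -84 - (23*57 + ((-2 + 8) + 5)*(-35 + 44)) = -84 - (1311 + (6 + 5)*9) = -84 - (1311 + 11*9) = -84 - (1311 + 99) = -84 - 1*1410 = -84 - 1410 = -1494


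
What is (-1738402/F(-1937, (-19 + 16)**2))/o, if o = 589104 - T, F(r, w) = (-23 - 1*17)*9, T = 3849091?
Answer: -869201/586797660 ≈ -0.0014813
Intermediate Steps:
F(r, w) = -360 (F(r, w) = (-23 - 17)*9 = -40*9 = -360)
o = -3259987 (o = 589104 - 1*3849091 = 589104 - 3849091 = -3259987)
(-1738402/F(-1937, (-19 + 16)**2))/o = -1738402/(-360)/(-3259987) = -1738402*(-1/360)*(-1/3259987) = (869201/180)*(-1/3259987) = -869201/586797660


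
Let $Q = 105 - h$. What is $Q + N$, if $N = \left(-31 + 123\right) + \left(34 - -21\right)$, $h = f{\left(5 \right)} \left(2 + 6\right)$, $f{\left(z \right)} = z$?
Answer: $212$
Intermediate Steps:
$h = 40$ ($h = 5 \left(2 + 6\right) = 5 \cdot 8 = 40$)
$Q = 65$ ($Q = 105 - 40 = 65$)
$N = 147$ ($N = 92 + \left(34 + 21\right) = 92 + 55 = 147$)
$Q + N = 65 + 147 = 212$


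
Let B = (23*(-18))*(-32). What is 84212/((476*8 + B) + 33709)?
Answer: 84212/50765 ≈ 1.6589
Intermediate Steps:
B = 13248 (B = -414*(-32) = 13248)
84212/((476*8 + B) + 33709) = 84212/((476*8 + 13248) + 33709) = 84212/((3808 + 13248) + 33709) = 84212/(17056 + 33709) = 84212/50765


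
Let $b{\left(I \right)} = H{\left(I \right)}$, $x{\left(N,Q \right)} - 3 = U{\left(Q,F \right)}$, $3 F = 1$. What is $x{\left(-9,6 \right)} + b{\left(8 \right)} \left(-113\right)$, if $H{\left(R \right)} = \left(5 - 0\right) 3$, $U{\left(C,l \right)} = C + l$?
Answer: $- \frac{5057}{3} \approx -1685.7$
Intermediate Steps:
$F = \frac{1}{3}$ ($F = \frac{1}{3} \cdot 1 = \frac{1}{3} \approx 0.33333$)
$H{\left(R \right)} = 15$ ($H{\left(R \right)} = \left(5 + 0\right) 3 = 5 \cdot 3 = 15$)
$x{\left(N,Q \right)} = \frac{10}{3} + Q$ ($x{\left(N,Q \right)} = 3 + \left(Q + \frac{1}{3}\right) = 3 + \left(\frac{1}{3} + Q\right) = \frac{10}{3} + Q$)
$b{\left(I \right)} = 15$
$x{\left(-9,6 \right)} + b{\left(8 \right)} \left(-113\right) = \left(\frac{10}{3} + 6\right) + 15 \left(-113\right) = \frac{28}{3} - 1695 = - \frac{5057}{3}$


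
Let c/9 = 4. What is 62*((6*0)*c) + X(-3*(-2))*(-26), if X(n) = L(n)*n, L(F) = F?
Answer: -936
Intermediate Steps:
c = 36 (c = 9*4 = 36)
X(n) = n² (X(n) = n*n = n²)
62*((6*0)*c) + X(-3*(-2))*(-26) = 62*((6*0)*36) + (-3*(-2))²*(-26) = 62*(0*36) + 6²*(-26) = 62*0 + 36*(-26) = 0 - 936 = -936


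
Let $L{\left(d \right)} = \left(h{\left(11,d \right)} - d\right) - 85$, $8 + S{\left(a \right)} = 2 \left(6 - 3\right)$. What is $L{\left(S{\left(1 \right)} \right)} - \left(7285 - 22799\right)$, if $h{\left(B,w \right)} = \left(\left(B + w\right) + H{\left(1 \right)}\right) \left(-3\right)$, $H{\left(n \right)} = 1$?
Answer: $15401$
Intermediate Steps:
$S{\left(a \right)} = -2$ ($S{\left(a \right)} = -8 + 2 \left(6 - 3\right) = -8 + 2 \cdot 3 = -8 + 6 = -2$)
$h{\left(B,w \right)} = -3 - 3 B - 3 w$ ($h{\left(B,w \right)} = \left(\left(B + w\right) + 1\right) \left(-3\right) = \left(1 + B + w\right) \left(-3\right) = -3 - 3 B - 3 w$)
$L{\left(d \right)} = -121 - 4 d$ ($L{\left(d \right)} = \left(\left(-3 - 33 - 3 d\right) - d\right) - 85 = \left(\left(-36 - 3 d\right) - d\right) - 85 = \left(-36 - 4 d\right) - 85 = -121 - 4 d$)
$L{\left(S{\left(1 \right)} \right)} - \left(7285 - 22799\right) = \left(-121 - -8\right) - \left(7285 - 22799\right) = \left(-121 + 8\right) - -15514 = -113 + 15514 = 15401$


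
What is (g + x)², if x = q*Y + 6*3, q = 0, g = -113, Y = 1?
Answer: 9025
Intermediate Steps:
x = 18 (x = 0*1 + 6*3 = 0 + 18 = 18)
(g + x)² = (-113 + 18)² = (-95)² = 9025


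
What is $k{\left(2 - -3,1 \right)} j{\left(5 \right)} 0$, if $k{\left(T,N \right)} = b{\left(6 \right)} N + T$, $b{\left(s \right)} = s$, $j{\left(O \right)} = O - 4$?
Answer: $0$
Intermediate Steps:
$j{\left(O \right)} = -4 + O$
$k{\left(T,N \right)} = T + 6 N$ ($k{\left(T,N \right)} = 6 N + T = T + 6 N$)
$k{\left(2 - -3,1 \right)} j{\left(5 \right)} 0 = \left(\left(2 - -3\right) + 6 \cdot 1\right) \left(-4 + 5\right) 0 = \left(\left(2 + 3\right) + 6\right) 1 \cdot 0 = \left(5 + 6\right) 1 \cdot 0 = 11 \cdot 1 \cdot 0 = 11 \cdot 0 = 0$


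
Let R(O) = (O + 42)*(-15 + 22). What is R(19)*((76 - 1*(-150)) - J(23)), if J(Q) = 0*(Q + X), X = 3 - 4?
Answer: 96502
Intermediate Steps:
X = -1
J(Q) = 0 (J(Q) = 0*(Q - 1) = 0*(-1 + Q) = 0)
R(O) = 294 + 7*O (R(O) = (42 + O)*7 = 294 + 7*O)
R(19)*((76 - 1*(-150)) - J(23)) = (294 + 7*19)*((76 - 1*(-150)) - 1*0) = (294 + 133)*((76 + 150) + 0) = 427*(226 + 0) = 427*226 = 96502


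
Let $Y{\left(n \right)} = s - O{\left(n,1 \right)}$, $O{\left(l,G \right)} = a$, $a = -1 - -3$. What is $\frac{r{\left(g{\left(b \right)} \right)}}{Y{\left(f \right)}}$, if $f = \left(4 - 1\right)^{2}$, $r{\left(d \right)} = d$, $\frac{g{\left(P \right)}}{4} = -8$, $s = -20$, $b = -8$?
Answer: $\frac{16}{11} \approx 1.4545$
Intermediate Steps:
$a = 2$ ($a = -1 + 3 = 2$)
$O{\left(l,G \right)} = 2$
$g{\left(P \right)} = -32$ ($g{\left(P \right)} = 4 \left(-8\right) = -32$)
$f = 9$ ($f = 3^{2} = 9$)
$Y{\left(n \right)} = -22$ ($Y{\left(n \right)} = -20 - 2 = -22$)
$\frac{r{\left(g{\left(b \right)} \right)}}{Y{\left(f \right)}} = - \frac{32}{-22} = \left(-32\right) \left(- \frac{1}{22}\right) = \frac{16}{11}$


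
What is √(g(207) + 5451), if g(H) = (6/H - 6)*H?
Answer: √4215 ≈ 64.923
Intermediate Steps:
g(H) = H*(-6 + 6/H) (g(H) = (-6 + 6/H)*H = H*(-6 + 6/H))
√(g(207) + 5451) = √((6 - 6*207) + 5451) = √((6 - 1242) + 5451) = √(-1236 + 5451) = √4215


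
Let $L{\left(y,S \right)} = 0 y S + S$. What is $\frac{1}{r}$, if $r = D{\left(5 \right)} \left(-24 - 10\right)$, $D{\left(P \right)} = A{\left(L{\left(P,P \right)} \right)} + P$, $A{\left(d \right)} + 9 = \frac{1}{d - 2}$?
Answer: $\frac{3}{374} \approx 0.0080214$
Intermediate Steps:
$L{\left(y,S \right)} = S$ ($L{\left(y,S \right)} = 0 S + S = 0 + S = S$)
$A{\left(d \right)} = -9 + \frac{1}{-2 + d}$ ($A{\left(d \right)} = -9 + \frac{1}{d - 2} = -9 + \frac{1}{-2 + d}$)
$D{\left(P \right)} = P + \frac{19 - 9 P}{-2 + P}$ ($D{\left(P \right)} = \frac{19 - 9 P}{-2 + P} + P = P + \frac{19 - 9 P}{-2 + P}$)
$r = \frac{374}{3}$ ($r = \frac{19 + 5^{2} - 55}{-2 + 5} \left(-24 - 10\right) = \frac{19 + 25 - 55}{3} \left(-34\right) = \frac{1}{3} \left(-11\right) \left(-34\right) = \left(- \frac{11}{3}\right) \left(-34\right) = \frac{374}{3} \approx 124.67$)
$\frac{1}{r} = \frac{1}{\frac{374}{3}} = \frac{3}{374}$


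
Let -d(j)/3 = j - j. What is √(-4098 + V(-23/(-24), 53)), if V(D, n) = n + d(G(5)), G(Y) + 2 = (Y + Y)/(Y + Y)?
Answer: I*√4045 ≈ 63.6*I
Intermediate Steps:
G(Y) = -1 (G(Y) = -2 + (Y + Y)/(Y + Y) = -2 + (2*Y)/((2*Y)) = -2 + (2*Y)*(1/(2*Y)) = -2 + 1 = -1)
d(j) = 0 (d(j) = -3*(j - j) = -3*0 = 0)
V(D, n) = n (V(D, n) = n + 0 = n)
√(-4098 + V(-23/(-24), 53)) = √(-4098 + 53) = √(-4045) = I*√4045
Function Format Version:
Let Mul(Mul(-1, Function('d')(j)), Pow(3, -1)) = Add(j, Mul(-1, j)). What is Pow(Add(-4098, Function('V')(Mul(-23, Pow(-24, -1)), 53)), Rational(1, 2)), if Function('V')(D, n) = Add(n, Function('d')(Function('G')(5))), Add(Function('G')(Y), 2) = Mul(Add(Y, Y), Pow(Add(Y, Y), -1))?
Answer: Mul(I, Pow(4045, Rational(1, 2))) ≈ Mul(63.600, I)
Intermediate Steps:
Function('G')(Y) = -1 (Function('G')(Y) = Add(-2, Mul(Add(Y, Y), Pow(Add(Y, Y), -1))) = Add(-2, Mul(Mul(2, Y), Pow(Mul(2, Y), -1))) = Add(-2, Mul(Mul(2, Y), Mul(Rational(1, 2), Pow(Y, -1)))) = Add(-2, 1) = -1)
Function('d')(j) = 0 (Function('d')(j) = Mul(-3, Add(j, Mul(-1, j))) = Mul(-3, 0) = 0)
Function('V')(D, n) = n (Function('V')(D, n) = Add(n, 0) = n)
Pow(Add(-4098, Function('V')(Mul(-23, Pow(-24, -1)), 53)), Rational(1, 2)) = Pow(Add(-4098, 53), Rational(1, 2)) = Pow(-4045, Rational(1, 2)) = Mul(I, Pow(4045, Rational(1, 2)))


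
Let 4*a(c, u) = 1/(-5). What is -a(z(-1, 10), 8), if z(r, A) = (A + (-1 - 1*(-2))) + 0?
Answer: 1/20 ≈ 0.050000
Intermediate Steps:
z(r, A) = 1 + A (z(r, A) = (A + (-1 + 2)) + 0 = (A + 1) + 0 = (1 + A) + 0 = 1 + A)
a(c, u) = -1/20 (a(c, u) = (¼)/(-5) = (¼)*(-⅕) = -1/20)
-a(z(-1, 10), 8) = -1*(-1/20) = 1/20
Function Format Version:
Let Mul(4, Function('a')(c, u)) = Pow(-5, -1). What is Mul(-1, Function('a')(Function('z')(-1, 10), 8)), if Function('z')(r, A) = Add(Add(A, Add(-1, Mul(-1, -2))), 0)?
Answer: Rational(1, 20) ≈ 0.050000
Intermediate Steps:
Function('z')(r, A) = Add(1, A) (Function('z')(r, A) = Add(Add(A, Add(-1, 2)), 0) = Add(Add(A, 1), 0) = Add(Add(1, A), 0) = Add(1, A))
Function('a')(c, u) = Rational(-1, 20) (Function('a')(c, u) = Mul(Rational(1, 4), Pow(-5, -1)) = Mul(Rational(1, 4), Rational(-1, 5)) = Rational(-1, 20))
Mul(-1, Function('a')(Function('z')(-1, 10), 8)) = Mul(-1, Rational(-1, 20)) = Rational(1, 20)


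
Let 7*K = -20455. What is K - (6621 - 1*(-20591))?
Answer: -210939/7 ≈ -30134.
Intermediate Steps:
K = -20455/7 (K = (1/7)*(-20455) = -20455/7 ≈ -2922.1)
K - (6621 - 1*(-20591)) = -20455/7 - (6621 - 1*(-20591)) = -20455/7 - (6621 + 20591) = -20455/7 - 1*27212 = -20455/7 - 27212 = -210939/7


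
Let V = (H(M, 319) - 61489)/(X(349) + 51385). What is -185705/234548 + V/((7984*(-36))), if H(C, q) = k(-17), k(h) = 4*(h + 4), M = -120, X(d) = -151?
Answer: -683663834224703/863481496862592 ≈ -0.79175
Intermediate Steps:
k(h) = 16 + 4*h (k(h) = 4*(4 + h) = 16 + 4*h)
H(C, q) = -52 (H(C, q) = 16 + 4*(-17) = 16 - 68 = -52)
V = -61541/51234 (V = (-52 - 61489)/(-151 + 51385) = -61541/51234 ≈ -1.2012)
-185705/234548 + V/((7984*(-36))) = -185705/234548 - 61541/(51234*(7984*(-36))) = -185705*1/234548 - 61541/51234/(-287424) = -185705/234548 - 61541/51234*(-1/287424) = -185705/234548 + 61541/14725881216 = -683663834224703/863481496862592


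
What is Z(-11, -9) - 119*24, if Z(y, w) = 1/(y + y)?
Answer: -62833/22 ≈ -2856.0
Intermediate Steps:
Z(y, w) = 1/(2*y)
Z(-11, -9) - 119*24 = (1/2)/(-11) - 119*24 = (1/2)*(-1/11) - 2856 = -1/22 - 2856 = -62833/22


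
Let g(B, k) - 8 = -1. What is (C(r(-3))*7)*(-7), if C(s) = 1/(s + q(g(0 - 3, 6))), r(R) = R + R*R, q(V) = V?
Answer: -49/13 ≈ -3.7692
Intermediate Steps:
g(B, k) = 7 (g(B, k) = 8 - 1 = 7)
r(R) = R + R**2
C(s) = 1/(7 + s) (C(s) = 1/(s + 7) = 1/(7 + s))
(C(r(-3))*7)*(-7) = (7/(7 - 3*(1 - 3)))*(-7) = (7/(7 - 3*(-2)))*(-7) = (7/(7 + 6))*(-7) = (7/13)*(-7) = -49/13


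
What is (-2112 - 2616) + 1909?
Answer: -2819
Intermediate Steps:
(-2112 - 2616) + 1909 = -4728 + 1909 = -2819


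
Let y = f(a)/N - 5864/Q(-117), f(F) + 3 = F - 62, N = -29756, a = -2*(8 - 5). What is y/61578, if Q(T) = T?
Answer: 174497491/214380851256 ≈ 0.00081396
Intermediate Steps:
a = -6 (a = -2*3 = -6)
f(F) = -65 + F (f(F) = -3 + (F - 62) = -3 + (-62 + F) = -65 + F)
y = 174497491/3481452 (y = (-65 - 6)/(-29756) - 5864/(-117) = -71*(-1/29756) - 5864*(-1/117) = 71/29756 + 5864/117 = 174497491/3481452 ≈ 50.122)
y/61578 = (174497491/3481452)/61578 = (174497491/3481452)*(1/61578) = 174497491/214380851256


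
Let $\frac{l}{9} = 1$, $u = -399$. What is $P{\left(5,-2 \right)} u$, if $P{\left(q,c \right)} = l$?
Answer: $-3591$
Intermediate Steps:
$l = 9$ ($l = 9 \cdot 1 = 9$)
$P{\left(q,c \right)} = 9$
$P{\left(5,-2 \right)} u = 9 \left(-399\right) = -3591$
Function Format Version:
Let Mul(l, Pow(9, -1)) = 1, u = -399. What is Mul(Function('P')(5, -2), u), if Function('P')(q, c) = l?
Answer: -3591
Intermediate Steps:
l = 9 (l = Mul(9, 1) = 9)
Function('P')(q, c) = 9
Mul(Function('P')(5, -2), u) = Mul(9, -399) = -3591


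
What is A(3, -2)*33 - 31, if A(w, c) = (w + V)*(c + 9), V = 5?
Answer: 1817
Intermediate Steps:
A(w, c) = (5 + w)*(9 + c) (A(w, c) = (w + 5)*(c + 9) = (5 + w)*(9 + c))
A(3, -2)*33 - 31 = (45 + 5*(-2) + 9*3 - 2*3)*33 - 31 = (45 - 10 + 27 - 6)*33 - 31 = 56*33 - 31 = 1848 - 31 = 1817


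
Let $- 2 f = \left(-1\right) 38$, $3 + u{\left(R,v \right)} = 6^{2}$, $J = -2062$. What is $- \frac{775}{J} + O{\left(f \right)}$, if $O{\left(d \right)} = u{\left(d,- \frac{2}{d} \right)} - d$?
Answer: $\frac{29643}{2062} \approx 14.376$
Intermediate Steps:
$u{\left(R,v \right)} = 33$ ($u{\left(R,v \right)} = -3 + 6^{2} = -3 + 36 = 33$)
$f = 19$ ($f = - \frac{\left(-1\right) 38}{2} = \left(- \frac{1}{2}\right) \left(-38\right) = 19$)
$O{\left(d \right)} = 33 - d$
$- \frac{775}{J} + O{\left(f \right)} = - \frac{775}{-2062} + \left(33 - 19\right) = - \frac{775 \left(-1\right)}{2062} + \left(33 - 19\right) = \left(-1\right) \left(- \frac{775}{2062}\right) + 14 = \frac{775}{2062} + 14 = \frac{29643}{2062}$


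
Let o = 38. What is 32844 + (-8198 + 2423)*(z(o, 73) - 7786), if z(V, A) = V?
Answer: 44777544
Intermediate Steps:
32844 + (-8198 + 2423)*(z(o, 73) - 7786) = 32844 + (-8198 + 2423)*(38 - 7786) = 32844 - 5775*(-7748) = 32844 + 44744700 = 44777544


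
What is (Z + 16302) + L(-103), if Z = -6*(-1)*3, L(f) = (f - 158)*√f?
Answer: 16320 - 261*I*√103 ≈ 16320.0 - 2648.9*I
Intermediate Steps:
L(f) = √f*(-158 + f) (L(f) = (-158 + f)*√f = √f*(-158 + f))
Z = 18 (Z = 6*3 = 18)
(Z + 16302) + L(-103) = (18 + 16302) + √(-103)*(-158 - 103) = 16320 + (I*√103)*(-261) = 16320 - 261*I*√103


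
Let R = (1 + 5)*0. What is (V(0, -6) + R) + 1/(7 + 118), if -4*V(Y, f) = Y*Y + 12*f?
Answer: 2251/125 ≈ 18.008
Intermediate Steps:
V(Y, f) = -3*f - Y²/4 (V(Y, f) = -(Y*Y + 12*f)/4 = -(Y² + 12*f)/4 = -3*f - Y²/4)
R = 0 (R = 6*0 = 0)
(V(0, -6) + R) + 1/(7 + 118) = ((-3*(-6) - ¼*0²) + 0) + 1/(7 + 118) = ((18 - ¼*0) + 0) + 1/125 = ((18 + 0) + 0) + 1/125 = (18 + 0) + 1/125 = 18 + 1/125 = 2251/125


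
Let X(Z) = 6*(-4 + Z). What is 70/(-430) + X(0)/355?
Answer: -3517/15265 ≈ -0.23040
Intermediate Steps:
X(Z) = -24 + 6*Z
70/(-430) + X(0)/355 = 70/(-430) + (-24 + 6*0)/355 = 70*(-1/430) + (-24 + 0)*(1/355) = -7/43 - 24*1/355 = -7/43 - 24/355 = -3517/15265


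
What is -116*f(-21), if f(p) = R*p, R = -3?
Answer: -7308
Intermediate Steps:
f(p) = -3*p
-116*f(-21) = -(-348)*(-21) = -116*63 = -7308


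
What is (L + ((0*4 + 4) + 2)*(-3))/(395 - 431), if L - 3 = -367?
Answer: 191/18 ≈ 10.611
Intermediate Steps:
L = -364 (L = 3 - 367 = -364)
(L + ((0*4 + 4) + 2)*(-3))/(395 - 431) = (-364 + ((0*4 + 4) + 2)*(-3))/(395 - 431) = (-364 + ((0 + 4) + 2)*(-3))/(-36) = (-364 + (4 + 2)*(-3))*(-1/36) = (-364 + 6*(-3))*(-1/36) = (-364 - 18)*(-1/36) = -382*(-1/36) = 191/18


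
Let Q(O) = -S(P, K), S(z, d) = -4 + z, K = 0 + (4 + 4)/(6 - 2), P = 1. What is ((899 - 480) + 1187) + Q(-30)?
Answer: 1609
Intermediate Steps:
K = 2 (K = 0 + 8/4 = 0 + 8*(1/4) = 0 + 2 = 2)
Q(O) = 3 (Q(O) = -(-4 + 1) = -1*(-3) = 3)
((899 - 480) + 1187) + Q(-30) = ((899 - 480) + 1187) + 3 = (419 + 1187) + 3 = 1606 + 3 = 1609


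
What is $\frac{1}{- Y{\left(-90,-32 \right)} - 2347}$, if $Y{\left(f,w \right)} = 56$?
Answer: $- \frac{1}{2403} \approx -0.00041615$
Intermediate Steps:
$\frac{1}{- Y{\left(-90,-32 \right)} - 2347} = \frac{1}{\left(-1\right) 56 - 2347} = \frac{1}{-56 - 2347} = \frac{1}{-2403} = - \frac{1}{2403}$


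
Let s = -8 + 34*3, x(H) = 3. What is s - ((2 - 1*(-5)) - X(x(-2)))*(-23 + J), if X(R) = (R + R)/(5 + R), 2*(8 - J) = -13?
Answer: 1177/8 ≈ 147.13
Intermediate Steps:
J = 29/2 (J = 8 - ½*(-13) = 8 + 13/2 = 29/2 ≈ 14.500)
X(R) = 2*R/(5 + R) (X(R) = (2*R)/(5 + R) = 2*R/(5 + R))
s = 94 (s = -8 + 102 = 94)
s - ((2 - 1*(-5)) - X(x(-2)))*(-23 + J) = 94 - ((2 - 1*(-5)) - 2*3/(5 + 3))*(-23 + 29/2) = 94 - ((2 + 5) - 2*3/8)*(-17)/2 = 94 - (7 - 2*3/8)*(-17)/2 = 94 - (7 - 1*¾)*(-17)/2 = 94 - (7 - ¾)*(-17)/2 = 94 - 25*(-17)/(4*2) = 94 - 1*(-425/8) = 94 + 425/8 = 1177/8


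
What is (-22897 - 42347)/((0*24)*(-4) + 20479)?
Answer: -65244/20479 ≈ -3.1859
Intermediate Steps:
(-22897 - 42347)/((0*24)*(-4) + 20479) = -65244/(0*(-4) + 20479) = -65244/(0 + 20479) = -65244/20479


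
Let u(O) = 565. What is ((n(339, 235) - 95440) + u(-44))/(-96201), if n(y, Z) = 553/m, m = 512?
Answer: 48575447/49254912 ≈ 0.98621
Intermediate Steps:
n(y, Z) = 553/512
((n(339, 235) - 95440) + u(-44))/(-96201) = ((553/512 - 95440) + 565)/(-96201) = (-48864727/512 + 565)*(-1/96201) = -48575447/512*(-1/96201) = 48575447/49254912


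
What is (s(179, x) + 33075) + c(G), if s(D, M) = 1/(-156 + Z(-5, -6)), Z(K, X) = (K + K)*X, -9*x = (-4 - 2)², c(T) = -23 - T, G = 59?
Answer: 3167327/96 ≈ 32993.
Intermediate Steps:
x = -4 (x = -(-4 - 2)²/9 = -⅑*(-6)² = -⅑*36 = -4)
Z(K, X) = 2*K*X (Z(K, X) = (2*K)*X = 2*K*X)
s(D, M) = -1/96 (s(D, M) = 1/(-156 + 2*(-5)*(-6)) = 1/(-156 + 60) = 1/(-96) = -1/96)
(s(179, x) + 33075) + c(G) = (-1/96 + 33075) + (-23 - 1*59) = 3175199/96 + (-23 - 59) = 3175199/96 - 82 = 3167327/96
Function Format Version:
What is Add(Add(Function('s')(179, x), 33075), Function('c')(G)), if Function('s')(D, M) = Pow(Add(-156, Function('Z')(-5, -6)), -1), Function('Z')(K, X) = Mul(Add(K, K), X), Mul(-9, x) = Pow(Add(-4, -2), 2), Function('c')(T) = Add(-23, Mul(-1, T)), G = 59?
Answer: Rational(3167327, 96) ≈ 32993.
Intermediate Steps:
x = -4 (x = Mul(Rational(-1, 9), Pow(Add(-4, -2), 2)) = Mul(Rational(-1, 9), Pow(-6, 2)) = Mul(Rational(-1, 9), 36) = -4)
Function('Z')(K, X) = Mul(2, K, X) (Function('Z')(K, X) = Mul(Mul(2, K), X) = Mul(2, K, X))
Function('s')(D, M) = Rational(-1, 96) (Function('s')(D, M) = Pow(Add(-156, Mul(2, -5, -6)), -1) = Pow(Add(-156, 60), -1) = Pow(-96, -1) = Rational(-1, 96))
Add(Add(Function('s')(179, x), 33075), Function('c')(G)) = Add(Add(Rational(-1, 96), 33075), Add(-23, Mul(-1, 59))) = Add(Rational(3175199, 96), Add(-23, -59)) = Add(Rational(3175199, 96), -82) = Rational(3167327, 96)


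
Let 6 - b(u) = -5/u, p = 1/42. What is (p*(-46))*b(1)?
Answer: -253/21 ≈ -12.048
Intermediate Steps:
p = 1/42 ≈ 0.023810
b(u) = 6 + 5/u (b(u) = 6 - (-5)/u = 6 + 5/u)
(p*(-46))*b(1) = ((1/42)*(-46))*(6 + 5/1) = -23*(6 + 5*1)/21 = -23*(6 + 5)/21 = -23/21*11 = -253/21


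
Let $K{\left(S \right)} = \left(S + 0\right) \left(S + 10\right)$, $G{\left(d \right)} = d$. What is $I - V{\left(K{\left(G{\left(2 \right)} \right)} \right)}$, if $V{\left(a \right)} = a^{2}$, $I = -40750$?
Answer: $-41326$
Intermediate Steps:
$K{\left(S \right)} = S \left(10 + S\right)$
$I - V{\left(K{\left(G{\left(2 \right)} \right)} \right)} = -40750 - \left(2 \left(10 + 2\right)\right)^{2} = -40750 - \left(2 \cdot 12\right)^{2} = -40750 - 24^{2} = -40750 - 576 = -41326$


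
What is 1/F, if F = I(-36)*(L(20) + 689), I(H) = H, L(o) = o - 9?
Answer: -1/25200 ≈ -3.9683e-5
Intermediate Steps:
L(o) = -9 + o
F = -25200 (F = -36*((-9 + 20) + 689) = -36*(11 + 689) = -36*700 = -25200)
1/F = 1/(-25200) = -1/25200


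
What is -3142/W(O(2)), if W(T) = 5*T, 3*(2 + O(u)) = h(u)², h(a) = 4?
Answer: -4713/25 ≈ -188.52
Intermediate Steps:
O(u) = 10/3 (O(u) = -2 + (⅓)*4² = -2 + (⅓)*16 = -2 + 16/3 = 10/3)
-3142/W(O(2)) = -3142/(5*(10/3)) = -3142/50/3 = -3142*3/50 = -4713/25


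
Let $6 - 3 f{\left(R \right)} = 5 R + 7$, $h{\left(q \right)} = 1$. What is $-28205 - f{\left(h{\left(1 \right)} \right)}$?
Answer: $-28203$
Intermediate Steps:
$f{\left(R \right)} = - \frac{1}{3} - \frac{5 R}{3}$ ($f{\left(R \right)} = 2 - \frac{5 R + 7}{3} = 2 - \frac{7 + 5 R}{3} = 2 - \left(\frac{7}{3} + \frac{5 R}{3}\right) = - \frac{1}{3} - \frac{5 R}{3}$)
$-28205 - f{\left(h{\left(1 \right)} \right)} = -28205 - \left(- \frac{1}{3} - \frac{5}{3}\right) = -28205 - -2 = -28205 + 2 = -28203$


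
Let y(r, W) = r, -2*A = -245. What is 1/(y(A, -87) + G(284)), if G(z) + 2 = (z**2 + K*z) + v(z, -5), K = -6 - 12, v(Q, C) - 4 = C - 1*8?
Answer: 2/151311 ≈ 1.3218e-5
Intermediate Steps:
A = 245/2 (A = -1/2*(-245) = 245/2 ≈ 122.50)
v(Q, C) = -4 + C (v(Q, C) = 4 + (C - 1*8) = 4 + (C - 8) = 4 + (-8 + C) = -4 + C)
K = -18
G(z) = -11 + z**2 - 18*z (G(z) = -2 + ((z**2 - 18*z) + (-4 - 5)) = -2 + ((z**2 - 18*z) - 9) = -2 + (-9 + z**2 - 18*z) = -11 + z**2 - 18*z)
1/(y(A, -87) + G(284)) = 1/(245/2 + (-11 + 284**2 - 18*284)) = 1/(245/2 + (-11 + 80656 - 5112)) = 1/(245/2 + 75533) = 1/(151311/2) = 2/151311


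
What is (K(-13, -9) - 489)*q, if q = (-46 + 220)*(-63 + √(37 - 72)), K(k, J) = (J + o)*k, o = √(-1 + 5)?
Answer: 4362876 - 69252*I*√35 ≈ 4.3629e+6 - 4.097e+5*I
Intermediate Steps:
o = 2 (o = √4 = 2)
K(k, J) = k*(2 + J) (K(k, J) = (J + 2)*k = (2 + J)*k = k*(2 + J))
q = -10962 + 174*I*√35 (q = 174*(-63 + √(-35)) = 174*(-63 + I*√35) = -10962 + 174*I*√35 ≈ -10962.0 + 1029.4*I)
(K(-13, -9) - 489)*q = (-13*(2 - 9) - 489)*(-10962 + 174*I*√35) = (-13*(-7) - 489)*(-10962 + 174*I*√35) = (91 - 489)*(-10962 + 174*I*√35) = -398*(-10962 + 174*I*√35) = 4362876 - 69252*I*√35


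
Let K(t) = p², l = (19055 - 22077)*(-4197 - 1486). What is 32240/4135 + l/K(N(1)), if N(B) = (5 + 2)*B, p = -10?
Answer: 7101782151/41350 ≈ 1.7175e+5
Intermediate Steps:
l = 17174026 (l = -3022*(-5683) = 17174026)
N(B) = 7*B
K(t) = 100 (K(t) = (-10)² = 100)
32240/4135 + l/K(N(1)) = 32240/4135 + 17174026/100 = 32240*(1/4135) + 17174026*(1/100) = 6448/827 + 8587013/50 = 7101782151/41350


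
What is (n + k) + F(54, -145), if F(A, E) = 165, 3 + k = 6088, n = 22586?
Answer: 28836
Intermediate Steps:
k = 6085 (k = -3 + 6088 = 6085)
(n + k) + F(54, -145) = (22586 + 6085) + 165 = 28671 + 165 = 28836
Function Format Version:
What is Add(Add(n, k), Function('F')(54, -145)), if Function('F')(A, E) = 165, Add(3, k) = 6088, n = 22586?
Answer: 28836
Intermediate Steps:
k = 6085 (k = Add(-3, 6088) = 6085)
Add(Add(n, k), Function('F')(54, -145)) = Add(Add(22586, 6085), 165) = Add(28671, 165) = 28836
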